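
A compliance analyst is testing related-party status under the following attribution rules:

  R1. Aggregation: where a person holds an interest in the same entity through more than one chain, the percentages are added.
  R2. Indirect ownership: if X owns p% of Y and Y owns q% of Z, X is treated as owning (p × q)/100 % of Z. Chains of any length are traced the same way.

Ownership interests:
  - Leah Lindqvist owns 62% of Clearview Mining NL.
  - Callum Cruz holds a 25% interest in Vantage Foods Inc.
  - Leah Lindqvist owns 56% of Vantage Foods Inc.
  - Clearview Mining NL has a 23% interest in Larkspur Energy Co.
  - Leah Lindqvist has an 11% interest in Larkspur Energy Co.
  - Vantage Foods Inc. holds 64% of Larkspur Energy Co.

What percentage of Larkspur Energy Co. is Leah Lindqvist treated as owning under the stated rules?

Chain via Vantage Foods Inc. (R2): 56% × 64% = 35.84% of Larkspur Energy Co.
Chain via Clearview Mining NL (R2): 62% × 23% = 14.26% of Larkspur Energy Co.
Direct interest in Larkspur Energy Co: 11%.
Aggregating (R1): 35.84% + 14.26% + 11% = 61.1%.

61.1%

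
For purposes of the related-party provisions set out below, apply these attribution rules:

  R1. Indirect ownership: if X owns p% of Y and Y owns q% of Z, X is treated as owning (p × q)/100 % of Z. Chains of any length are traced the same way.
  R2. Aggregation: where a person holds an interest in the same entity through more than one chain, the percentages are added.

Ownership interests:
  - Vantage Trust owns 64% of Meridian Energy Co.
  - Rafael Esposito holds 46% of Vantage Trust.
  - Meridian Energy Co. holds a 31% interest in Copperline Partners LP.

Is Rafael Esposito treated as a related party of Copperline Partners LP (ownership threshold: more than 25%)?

Chain via Vantage Trust → Meridian Energy Co. (R1): 46% × 64% × 31% = 9.1264% of Copperline Partners LP.
9.1264% does not exceed the 25% threshold, so Rafael is not a related party to Copperline Partners LP.

No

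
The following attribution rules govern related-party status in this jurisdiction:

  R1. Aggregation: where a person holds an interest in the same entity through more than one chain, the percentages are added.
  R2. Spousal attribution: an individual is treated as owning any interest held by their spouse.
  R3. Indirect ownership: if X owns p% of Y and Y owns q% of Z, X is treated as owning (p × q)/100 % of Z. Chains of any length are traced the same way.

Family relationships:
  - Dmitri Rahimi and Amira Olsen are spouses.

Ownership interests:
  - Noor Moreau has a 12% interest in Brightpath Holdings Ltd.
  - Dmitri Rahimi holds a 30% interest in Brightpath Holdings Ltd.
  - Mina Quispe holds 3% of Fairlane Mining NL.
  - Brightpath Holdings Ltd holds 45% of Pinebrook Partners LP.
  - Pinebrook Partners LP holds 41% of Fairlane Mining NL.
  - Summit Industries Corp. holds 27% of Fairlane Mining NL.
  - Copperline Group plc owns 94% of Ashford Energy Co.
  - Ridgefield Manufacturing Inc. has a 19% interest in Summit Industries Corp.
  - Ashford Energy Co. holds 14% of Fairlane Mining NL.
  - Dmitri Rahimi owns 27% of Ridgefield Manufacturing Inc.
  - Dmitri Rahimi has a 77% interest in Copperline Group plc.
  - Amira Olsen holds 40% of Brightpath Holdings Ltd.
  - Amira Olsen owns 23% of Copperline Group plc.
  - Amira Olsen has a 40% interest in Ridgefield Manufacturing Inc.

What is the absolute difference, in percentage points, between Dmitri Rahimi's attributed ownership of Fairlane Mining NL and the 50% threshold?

By spousal attribution (R2), Dmitri Rahimi is treated as also owning Amira Olsen's interest in Copperline Group plc, giving 77% + 23% = 100%.
By spousal attribution (R2), Dmitri Rahimi is treated as also owning Amira Olsen's interest in Ridgefield Manufacturing Inc, giving 27% + 40% = 67%.
By spousal attribution (R2), Dmitri Rahimi is treated as also owning Amira Olsen's interest in Brightpath Holdings Ltd, giving 30% + 40% = 70%.
Chain via Copperline Group plc → Ashford Energy Co. (R3): 100% × 94% × 14% = 13.16% of Fairlane Mining NL.
Chain via Ridgefield Manufacturing Inc. → Summit Industries Corp. (R3): 67% × 19% × 27% = 3.4371% of Fairlane Mining NL.
Chain via Brightpath Holdings Ltd → Pinebrook Partners LP (R3): 70% × 45% × 41% = 12.915% of Fairlane Mining NL.
Aggregating (R1): 13.16% + 3.4371% + 12.915% = 29.5121%.
29.5121% falls short of the 50% threshold by 20.4879 percentage points.

20.4879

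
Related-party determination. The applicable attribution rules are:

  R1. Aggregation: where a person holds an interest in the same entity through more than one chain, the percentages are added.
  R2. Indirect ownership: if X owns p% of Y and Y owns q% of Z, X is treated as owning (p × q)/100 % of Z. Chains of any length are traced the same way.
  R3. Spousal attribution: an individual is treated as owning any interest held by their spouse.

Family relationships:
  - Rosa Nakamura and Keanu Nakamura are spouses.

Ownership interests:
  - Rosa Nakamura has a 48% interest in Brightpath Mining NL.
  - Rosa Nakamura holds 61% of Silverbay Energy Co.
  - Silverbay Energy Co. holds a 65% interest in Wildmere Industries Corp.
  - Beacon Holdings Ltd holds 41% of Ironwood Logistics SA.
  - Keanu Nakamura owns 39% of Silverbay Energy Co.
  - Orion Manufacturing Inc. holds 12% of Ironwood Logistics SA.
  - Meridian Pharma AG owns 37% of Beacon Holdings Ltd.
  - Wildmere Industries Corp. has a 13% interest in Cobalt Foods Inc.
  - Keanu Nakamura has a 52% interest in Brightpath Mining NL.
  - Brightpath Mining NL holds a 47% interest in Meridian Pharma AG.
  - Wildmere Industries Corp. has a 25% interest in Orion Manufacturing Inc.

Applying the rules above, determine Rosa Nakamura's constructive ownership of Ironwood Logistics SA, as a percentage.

9.0799%

By spousal attribution (R3), Rosa Nakamura is treated as also owning Keanu Nakamura's interest in Brightpath Mining NL, giving 48% + 52% = 100%.
By spousal attribution (R3), Rosa Nakamura is treated as also owning Keanu Nakamura's interest in Silverbay Energy Co, giving 61% + 39% = 100%.
Chain via Brightpath Mining NL → Meridian Pharma AG → Beacon Holdings Ltd (R2): 100% × 47% × 37% × 41% = 7.1299% of Ironwood Logistics SA.
Chain via Silverbay Energy Co. → Wildmere Industries Corp. → Orion Manufacturing Inc. (R2): 100% × 65% × 25% × 12% = 1.95% of Ironwood Logistics SA.
Aggregating (R1): 7.1299% + 1.95% = 9.0799%.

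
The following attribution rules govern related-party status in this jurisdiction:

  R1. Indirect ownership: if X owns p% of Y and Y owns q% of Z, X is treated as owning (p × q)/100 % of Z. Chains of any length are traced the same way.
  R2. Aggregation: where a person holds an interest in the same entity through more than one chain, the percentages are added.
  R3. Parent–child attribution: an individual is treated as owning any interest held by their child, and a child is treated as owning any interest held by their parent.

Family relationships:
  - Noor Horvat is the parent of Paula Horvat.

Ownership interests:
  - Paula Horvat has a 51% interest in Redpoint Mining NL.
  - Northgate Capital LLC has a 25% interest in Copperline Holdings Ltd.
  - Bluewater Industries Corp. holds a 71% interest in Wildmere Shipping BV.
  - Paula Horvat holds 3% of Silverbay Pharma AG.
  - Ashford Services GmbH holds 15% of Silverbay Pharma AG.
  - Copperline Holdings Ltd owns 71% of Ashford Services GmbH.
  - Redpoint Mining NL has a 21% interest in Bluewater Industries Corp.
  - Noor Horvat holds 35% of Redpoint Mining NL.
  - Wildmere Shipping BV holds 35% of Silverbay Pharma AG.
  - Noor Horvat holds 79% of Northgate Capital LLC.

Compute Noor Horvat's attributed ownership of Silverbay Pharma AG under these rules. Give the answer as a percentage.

9.591285%

By parent–child attribution (R3), Noor Horvat is treated as also owning Paula Horvat's interest in Redpoint Mining NL, giving 35% + 51% = 86%.
By parent–child attribution (R3), Noor Horvat is treated as owning Paula Horvat's 3% interest in Silverbay Pharma AG.
Chain via Northgate Capital LLC → Copperline Holdings Ltd → Ashford Services GmbH (R1): 79% × 25% × 71% × 15% = 2.103375% of Silverbay Pharma AG.
Chain via Redpoint Mining NL → Bluewater Industries Corp. → Wildmere Shipping BV (R1): 86% × 21% × 71% × 35% = 4.48791% of Silverbay Pharma AG.
Direct interest in Silverbay Pharma AG: 3%.
Aggregating (R2): 2.103375% + 4.48791% + 3% = 9.591285%.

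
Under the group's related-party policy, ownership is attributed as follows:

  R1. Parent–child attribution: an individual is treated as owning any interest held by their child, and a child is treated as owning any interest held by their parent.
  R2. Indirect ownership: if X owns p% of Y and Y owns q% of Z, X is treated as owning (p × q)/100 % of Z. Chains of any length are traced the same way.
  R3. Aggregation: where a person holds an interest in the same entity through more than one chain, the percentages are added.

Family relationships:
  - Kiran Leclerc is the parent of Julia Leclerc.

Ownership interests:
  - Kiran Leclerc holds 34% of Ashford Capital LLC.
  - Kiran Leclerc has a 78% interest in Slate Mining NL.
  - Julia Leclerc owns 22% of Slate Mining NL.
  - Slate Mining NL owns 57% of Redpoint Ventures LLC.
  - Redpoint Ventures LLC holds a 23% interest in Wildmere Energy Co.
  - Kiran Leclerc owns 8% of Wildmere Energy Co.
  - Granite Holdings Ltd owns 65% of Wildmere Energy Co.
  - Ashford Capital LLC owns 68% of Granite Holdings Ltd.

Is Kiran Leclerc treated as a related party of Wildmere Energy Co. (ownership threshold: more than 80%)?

No

By parent–child attribution (R1), Kiran Leclerc is treated as also owning Julia Leclerc's interest in Slate Mining NL, giving 78% + 22% = 100%.
Chain via Ashford Capital LLC → Granite Holdings Ltd (R2): 34% × 68% × 65% = 15.028% of Wildmere Energy Co.
Chain via Slate Mining NL → Redpoint Ventures LLC (R2): 100% × 57% × 23% = 13.11% of Wildmere Energy Co.
Direct interest in Wildmere Energy Co: 8%.
Aggregating (R3): 15.028% + 13.11% + 8% = 36.138%.
36.138% does not exceed the 80% threshold, so Kiran is not a related party to Wildmere Energy Co.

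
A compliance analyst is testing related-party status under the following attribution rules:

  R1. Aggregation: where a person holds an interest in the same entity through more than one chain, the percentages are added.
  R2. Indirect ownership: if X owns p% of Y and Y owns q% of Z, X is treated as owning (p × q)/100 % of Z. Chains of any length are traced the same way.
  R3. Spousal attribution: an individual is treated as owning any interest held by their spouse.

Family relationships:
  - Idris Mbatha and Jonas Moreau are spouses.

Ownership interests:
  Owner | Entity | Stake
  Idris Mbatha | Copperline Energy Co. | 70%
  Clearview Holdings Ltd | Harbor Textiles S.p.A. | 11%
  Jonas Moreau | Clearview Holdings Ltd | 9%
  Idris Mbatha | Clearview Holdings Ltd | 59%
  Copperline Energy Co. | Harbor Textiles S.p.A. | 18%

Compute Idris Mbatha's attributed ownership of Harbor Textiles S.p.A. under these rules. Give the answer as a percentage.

20.08%

By spousal attribution (R3), Idris Mbatha is treated as also owning Jonas Moreau's interest in Clearview Holdings Ltd, giving 59% + 9% = 68%.
Chain via Clearview Holdings Ltd (R2): 68% × 11% = 7.48% of Harbor Textiles S.p.A.
Chain via Copperline Energy Co. (R2): 70% × 18% = 12.6% of Harbor Textiles S.p.A.
Aggregating (R1): 7.48% + 12.6% = 20.08%.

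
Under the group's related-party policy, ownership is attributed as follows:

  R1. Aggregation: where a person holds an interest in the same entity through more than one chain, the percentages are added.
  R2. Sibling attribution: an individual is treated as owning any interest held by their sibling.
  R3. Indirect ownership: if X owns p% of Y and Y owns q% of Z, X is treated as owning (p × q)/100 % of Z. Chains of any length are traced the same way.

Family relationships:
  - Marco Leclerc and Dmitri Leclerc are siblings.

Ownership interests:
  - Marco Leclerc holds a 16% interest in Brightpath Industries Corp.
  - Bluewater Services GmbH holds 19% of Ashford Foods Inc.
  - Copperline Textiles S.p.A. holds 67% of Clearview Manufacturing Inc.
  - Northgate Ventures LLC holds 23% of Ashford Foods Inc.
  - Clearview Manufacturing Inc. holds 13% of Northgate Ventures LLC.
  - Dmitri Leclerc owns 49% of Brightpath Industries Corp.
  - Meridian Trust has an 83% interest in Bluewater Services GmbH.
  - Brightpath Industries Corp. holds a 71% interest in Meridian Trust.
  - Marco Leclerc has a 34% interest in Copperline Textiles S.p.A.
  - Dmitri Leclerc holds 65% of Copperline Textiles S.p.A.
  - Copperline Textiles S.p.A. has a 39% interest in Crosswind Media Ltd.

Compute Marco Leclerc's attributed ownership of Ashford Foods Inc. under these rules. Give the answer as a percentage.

9.261122%

By sibling attribution (R2), Marco Leclerc is treated as also owning Dmitri Leclerc's interest in Brightpath Industries Corp, giving 16% + 49% = 65%.
By sibling attribution (R2), Marco Leclerc is treated as also owning Dmitri Leclerc's interest in Copperline Textiles S.p.A, giving 34% + 65% = 99%.
Chain via Brightpath Industries Corp. → Meridian Trust → Bluewater Services GmbH (R3): 65% × 71% × 83% × 19% = 7.277855% of Ashford Foods Inc.
Chain via Copperline Textiles S.p.A. → Clearview Manufacturing Inc. → Northgate Ventures LLC (R3): 99% × 67% × 13% × 23% = 1.983267% of Ashford Foods Inc.
Aggregating (R1): 7.277855% + 1.983267% = 9.261122%.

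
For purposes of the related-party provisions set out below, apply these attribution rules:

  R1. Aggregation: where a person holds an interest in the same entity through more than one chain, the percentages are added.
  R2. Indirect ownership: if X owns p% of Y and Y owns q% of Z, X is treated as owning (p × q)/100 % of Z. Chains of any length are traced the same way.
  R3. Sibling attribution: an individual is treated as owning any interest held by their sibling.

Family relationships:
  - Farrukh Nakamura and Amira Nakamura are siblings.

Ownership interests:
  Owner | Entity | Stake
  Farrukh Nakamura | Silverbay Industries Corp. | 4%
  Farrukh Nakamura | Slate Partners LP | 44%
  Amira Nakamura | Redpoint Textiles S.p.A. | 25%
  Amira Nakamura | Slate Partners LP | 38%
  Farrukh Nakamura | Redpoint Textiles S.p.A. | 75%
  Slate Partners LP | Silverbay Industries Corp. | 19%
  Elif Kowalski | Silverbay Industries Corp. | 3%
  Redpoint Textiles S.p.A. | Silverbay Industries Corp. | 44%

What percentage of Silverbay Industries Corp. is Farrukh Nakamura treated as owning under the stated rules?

By sibling attribution (R3), Farrukh Nakamura is treated as also owning Amira Nakamura's interest in Slate Partners LP, giving 44% + 38% = 82%.
By sibling attribution (R3), Farrukh Nakamura is treated as also owning Amira Nakamura's interest in Redpoint Textiles S.p.A, giving 75% + 25% = 100%.
Chain via Slate Partners LP (R2): 82% × 19% = 15.58% of Silverbay Industries Corp.
Chain via Redpoint Textiles S.p.A. (R2): 100% × 44% = 44% of Silverbay Industries Corp.
Direct interest in Silverbay Industries Corp: 4%.
Aggregating (R1): 15.58% + 44% + 4% = 63.58%.

63.58%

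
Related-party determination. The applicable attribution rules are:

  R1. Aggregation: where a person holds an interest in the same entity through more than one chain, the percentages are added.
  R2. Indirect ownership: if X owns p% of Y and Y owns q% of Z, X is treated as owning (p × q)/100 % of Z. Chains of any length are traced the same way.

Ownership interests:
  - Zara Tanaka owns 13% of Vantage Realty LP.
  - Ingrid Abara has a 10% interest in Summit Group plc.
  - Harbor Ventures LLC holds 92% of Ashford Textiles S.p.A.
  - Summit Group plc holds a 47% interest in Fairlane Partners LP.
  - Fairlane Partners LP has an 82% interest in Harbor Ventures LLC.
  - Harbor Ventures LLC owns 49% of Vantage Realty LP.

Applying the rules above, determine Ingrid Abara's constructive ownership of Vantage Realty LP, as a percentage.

Chain via Summit Group plc → Fairlane Partners LP → Harbor Ventures LLC (R2): 10% × 47% × 82% × 49% = 1.88846% of Vantage Realty LP.

1.88846%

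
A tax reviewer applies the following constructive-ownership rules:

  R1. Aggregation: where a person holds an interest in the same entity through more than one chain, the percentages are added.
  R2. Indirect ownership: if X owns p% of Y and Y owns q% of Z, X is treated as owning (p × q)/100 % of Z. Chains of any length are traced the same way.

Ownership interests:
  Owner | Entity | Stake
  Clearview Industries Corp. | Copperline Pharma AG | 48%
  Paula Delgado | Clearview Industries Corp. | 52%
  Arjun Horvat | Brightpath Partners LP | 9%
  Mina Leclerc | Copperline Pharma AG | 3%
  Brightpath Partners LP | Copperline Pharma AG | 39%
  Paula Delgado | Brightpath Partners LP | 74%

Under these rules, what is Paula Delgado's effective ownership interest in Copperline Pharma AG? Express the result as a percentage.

53.82%

Chain via Brightpath Partners LP (R2): 74% × 39% = 28.86% of Copperline Pharma AG.
Chain via Clearview Industries Corp. (R2): 52% × 48% = 24.96% of Copperline Pharma AG.
Aggregating (R1): 28.86% + 24.96% = 53.82%.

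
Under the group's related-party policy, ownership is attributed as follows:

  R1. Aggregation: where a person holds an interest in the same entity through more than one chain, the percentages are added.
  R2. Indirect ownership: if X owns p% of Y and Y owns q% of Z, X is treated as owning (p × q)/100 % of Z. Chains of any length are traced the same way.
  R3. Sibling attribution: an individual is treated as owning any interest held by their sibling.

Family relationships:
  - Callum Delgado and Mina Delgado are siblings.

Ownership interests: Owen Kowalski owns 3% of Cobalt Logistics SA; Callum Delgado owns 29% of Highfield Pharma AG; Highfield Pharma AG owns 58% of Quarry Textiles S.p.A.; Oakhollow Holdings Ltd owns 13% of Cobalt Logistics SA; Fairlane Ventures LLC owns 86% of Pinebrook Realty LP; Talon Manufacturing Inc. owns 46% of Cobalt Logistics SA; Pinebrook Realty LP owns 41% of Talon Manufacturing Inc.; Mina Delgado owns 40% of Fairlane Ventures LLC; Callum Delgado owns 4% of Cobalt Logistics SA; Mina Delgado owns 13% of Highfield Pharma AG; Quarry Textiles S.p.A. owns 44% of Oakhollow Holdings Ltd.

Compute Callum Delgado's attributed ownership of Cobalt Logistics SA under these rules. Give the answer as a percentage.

11.881232%

By sibling attribution (R3), Callum Delgado is treated as also owning Mina Delgado's interest in Highfield Pharma AG, giving 29% + 13% = 42%.
By sibling attribution (R3), Callum Delgado is treated as owning Mina Delgado's 40% interest in Fairlane Ventures LLC.
Chain via Highfield Pharma AG → Quarry Textiles S.p.A. → Oakhollow Holdings Ltd (R2): 42% × 58% × 44% × 13% = 1.393392% of Cobalt Logistics SA.
Direct interest in Cobalt Logistics SA: 4%.
Chain via Fairlane Ventures LLC → Pinebrook Realty LP → Talon Manufacturing Inc. (R2): 40% × 86% × 41% × 46% = 6.48784% of Cobalt Logistics SA.
Aggregating (R1): 1.393392% + 4% + 6.48784% = 11.881232%.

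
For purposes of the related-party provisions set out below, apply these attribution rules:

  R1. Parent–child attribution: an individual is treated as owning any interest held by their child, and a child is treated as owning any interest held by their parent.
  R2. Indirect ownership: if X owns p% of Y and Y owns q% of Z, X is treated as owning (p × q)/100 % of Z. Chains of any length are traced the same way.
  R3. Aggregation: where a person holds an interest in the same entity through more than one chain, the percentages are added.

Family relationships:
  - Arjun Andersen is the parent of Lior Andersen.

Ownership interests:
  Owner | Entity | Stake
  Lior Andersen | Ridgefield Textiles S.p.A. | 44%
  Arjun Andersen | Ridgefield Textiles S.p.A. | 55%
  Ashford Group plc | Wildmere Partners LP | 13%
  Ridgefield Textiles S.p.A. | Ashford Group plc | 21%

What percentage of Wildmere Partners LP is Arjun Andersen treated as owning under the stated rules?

2.7027%

By parent–child attribution (R1), Arjun Andersen is treated as also owning Lior Andersen's interest in Ridgefield Textiles S.p.A, giving 55% + 44% = 99%.
Chain via Ridgefield Textiles S.p.A. → Ashford Group plc (R2): 99% × 21% × 13% = 2.7027% of Wildmere Partners LP.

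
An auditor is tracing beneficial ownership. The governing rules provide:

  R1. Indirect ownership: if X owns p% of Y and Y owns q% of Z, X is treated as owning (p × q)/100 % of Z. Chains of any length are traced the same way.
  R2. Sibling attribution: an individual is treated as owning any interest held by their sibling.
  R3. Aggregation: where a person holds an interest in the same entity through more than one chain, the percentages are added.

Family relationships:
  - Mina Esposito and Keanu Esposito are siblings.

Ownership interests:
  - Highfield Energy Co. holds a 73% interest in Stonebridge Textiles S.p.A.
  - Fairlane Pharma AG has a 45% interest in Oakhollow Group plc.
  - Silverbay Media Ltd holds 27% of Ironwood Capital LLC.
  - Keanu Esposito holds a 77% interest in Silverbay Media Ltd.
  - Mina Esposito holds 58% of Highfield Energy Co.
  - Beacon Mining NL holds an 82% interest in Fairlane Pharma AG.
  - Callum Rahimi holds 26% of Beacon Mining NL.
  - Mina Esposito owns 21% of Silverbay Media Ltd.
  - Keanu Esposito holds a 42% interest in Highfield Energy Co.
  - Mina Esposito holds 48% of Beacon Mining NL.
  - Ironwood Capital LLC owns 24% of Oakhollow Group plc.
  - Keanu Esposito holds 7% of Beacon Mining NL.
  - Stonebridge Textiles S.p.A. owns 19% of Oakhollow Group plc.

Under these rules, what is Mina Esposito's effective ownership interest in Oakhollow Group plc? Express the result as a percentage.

By sibling attribution (R2), Mina Esposito is treated as also owning Keanu Esposito's interest in Silverbay Media Ltd, giving 21% + 77% = 98%.
By sibling attribution (R2), Mina Esposito is treated as also owning Keanu Esposito's interest in Highfield Energy Co, giving 58% + 42% = 100%.
By sibling attribution (R2), Mina Esposito is treated as also owning Keanu Esposito's interest in Beacon Mining NL, giving 48% + 7% = 55%.
Chain via Silverbay Media Ltd → Ironwood Capital LLC (R1): 98% × 27% × 24% = 6.3504% of Oakhollow Group plc.
Chain via Highfield Energy Co. → Stonebridge Textiles S.p.A. (R1): 100% × 73% × 19% = 13.87% of Oakhollow Group plc.
Chain via Beacon Mining NL → Fairlane Pharma AG (R1): 55% × 82% × 45% = 20.295% of Oakhollow Group plc.
Aggregating (R3): 6.3504% + 13.87% + 20.295% = 40.5154%.

40.5154%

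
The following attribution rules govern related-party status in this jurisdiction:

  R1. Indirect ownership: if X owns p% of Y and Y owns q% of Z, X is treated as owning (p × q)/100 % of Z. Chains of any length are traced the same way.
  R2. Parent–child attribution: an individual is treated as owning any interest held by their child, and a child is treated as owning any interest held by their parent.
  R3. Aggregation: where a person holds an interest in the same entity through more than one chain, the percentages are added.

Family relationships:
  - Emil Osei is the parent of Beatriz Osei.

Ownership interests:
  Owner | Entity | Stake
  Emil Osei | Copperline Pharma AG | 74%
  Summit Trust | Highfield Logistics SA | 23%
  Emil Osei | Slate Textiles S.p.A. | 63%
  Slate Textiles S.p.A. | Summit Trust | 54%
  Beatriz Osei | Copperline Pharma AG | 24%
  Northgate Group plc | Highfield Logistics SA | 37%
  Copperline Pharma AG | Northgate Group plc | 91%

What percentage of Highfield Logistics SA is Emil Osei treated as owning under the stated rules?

By parent–child attribution (R2), Emil Osei is treated as also owning Beatriz Osei's interest in Copperline Pharma AG, giving 74% + 24% = 98%.
Chain via Slate Textiles S.p.A. → Summit Trust (R1): 63% × 54% × 23% = 7.8246% of Highfield Logistics SA.
Chain via Copperline Pharma AG → Northgate Group plc (R1): 98% × 91% × 37% = 32.9966% of Highfield Logistics SA.
Aggregating (R3): 7.8246% + 32.9966% = 40.8212%.

40.8212%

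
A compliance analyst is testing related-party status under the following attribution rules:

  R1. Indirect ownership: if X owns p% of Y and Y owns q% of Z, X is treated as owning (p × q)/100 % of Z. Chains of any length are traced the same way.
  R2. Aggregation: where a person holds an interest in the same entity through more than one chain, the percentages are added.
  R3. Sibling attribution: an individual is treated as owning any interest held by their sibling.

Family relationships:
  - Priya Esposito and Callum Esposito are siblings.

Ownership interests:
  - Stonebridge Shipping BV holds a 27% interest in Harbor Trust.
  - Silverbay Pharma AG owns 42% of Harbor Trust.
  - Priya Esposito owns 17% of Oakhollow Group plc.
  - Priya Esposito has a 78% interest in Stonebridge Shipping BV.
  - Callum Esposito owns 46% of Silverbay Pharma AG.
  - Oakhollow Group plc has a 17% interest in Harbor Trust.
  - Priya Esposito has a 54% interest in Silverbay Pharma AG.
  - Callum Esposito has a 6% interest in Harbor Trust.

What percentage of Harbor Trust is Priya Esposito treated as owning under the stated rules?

By sibling attribution (R3), Priya Esposito is treated as also owning Callum Esposito's interest in Silverbay Pharma AG, giving 54% + 46% = 100%.
By sibling attribution (R3), Priya Esposito is treated as owning Callum Esposito's 6% interest in Harbor Trust.
Chain via Silverbay Pharma AG (R1): 100% × 42% = 42% of Harbor Trust.
Chain via Oakhollow Group plc (R1): 17% × 17% = 2.89% of Harbor Trust.
Chain via Stonebridge Shipping BV (R1): 78% × 27% = 21.06% of Harbor Trust.
Direct interest in Harbor Trust: 6%.
Aggregating (R2): 42% + 2.89% + 21.06% + 6% = 71.95%.

71.95%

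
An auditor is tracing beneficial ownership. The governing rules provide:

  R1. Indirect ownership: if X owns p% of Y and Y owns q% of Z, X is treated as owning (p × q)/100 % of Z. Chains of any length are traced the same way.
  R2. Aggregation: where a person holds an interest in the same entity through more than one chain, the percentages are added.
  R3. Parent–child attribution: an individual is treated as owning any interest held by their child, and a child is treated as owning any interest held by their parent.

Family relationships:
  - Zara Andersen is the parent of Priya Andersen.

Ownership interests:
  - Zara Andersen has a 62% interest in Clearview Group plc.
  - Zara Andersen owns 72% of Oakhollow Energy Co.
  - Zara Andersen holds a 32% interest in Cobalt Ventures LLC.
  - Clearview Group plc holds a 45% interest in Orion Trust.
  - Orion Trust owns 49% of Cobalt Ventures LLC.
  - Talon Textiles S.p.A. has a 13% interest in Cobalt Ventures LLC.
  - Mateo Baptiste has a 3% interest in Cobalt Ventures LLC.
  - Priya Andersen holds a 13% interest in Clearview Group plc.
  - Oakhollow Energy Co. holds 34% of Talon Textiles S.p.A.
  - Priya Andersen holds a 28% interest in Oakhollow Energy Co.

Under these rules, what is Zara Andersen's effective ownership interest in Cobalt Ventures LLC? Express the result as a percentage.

By parent–child attribution (R3), Zara Andersen is treated as also owning Priya Andersen's interest in Oakhollow Energy Co, giving 72% + 28% = 100%.
By parent–child attribution (R3), Zara Andersen is treated as also owning Priya Andersen's interest in Clearview Group plc, giving 62% + 13% = 75%.
Chain via Oakhollow Energy Co. → Talon Textiles S.p.A. (R1): 100% × 34% × 13% = 4.42% of Cobalt Ventures LLC.
Chain via Clearview Group plc → Orion Trust (R1): 75% × 45% × 49% = 16.5375% of Cobalt Ventures LLC.
Direct interest in Cobalt Ventures LLC: 32%.
Aggregating (R2): 4.42% + 16.5375% + 32% = 52.9575%.

52.9575%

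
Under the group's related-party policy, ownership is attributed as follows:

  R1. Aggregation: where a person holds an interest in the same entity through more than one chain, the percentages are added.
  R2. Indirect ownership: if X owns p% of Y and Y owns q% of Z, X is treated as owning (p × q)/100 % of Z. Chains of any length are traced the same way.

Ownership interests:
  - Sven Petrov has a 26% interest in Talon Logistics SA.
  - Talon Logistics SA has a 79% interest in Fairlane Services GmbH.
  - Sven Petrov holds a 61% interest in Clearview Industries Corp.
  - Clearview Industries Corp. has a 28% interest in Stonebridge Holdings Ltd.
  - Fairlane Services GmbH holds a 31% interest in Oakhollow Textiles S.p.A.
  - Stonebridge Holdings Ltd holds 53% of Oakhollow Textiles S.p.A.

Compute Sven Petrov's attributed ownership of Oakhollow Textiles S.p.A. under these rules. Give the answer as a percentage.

Chain via Clearview Industries Corp. → Stonebridge Holdings Ltd (R2): 61% × 28% × 53% = 9.0524% of Oakhollow Textiles S.p.A.
Chain via Talon Logistics SA → Fairlane Services GmbH (R2): 26% × 79% × 31% = 6.3674% of Oakhollow Textiles S.p.A.
Aggregating (R1): 9.0524% + 6.3674% = 15.4198%.

15.4198%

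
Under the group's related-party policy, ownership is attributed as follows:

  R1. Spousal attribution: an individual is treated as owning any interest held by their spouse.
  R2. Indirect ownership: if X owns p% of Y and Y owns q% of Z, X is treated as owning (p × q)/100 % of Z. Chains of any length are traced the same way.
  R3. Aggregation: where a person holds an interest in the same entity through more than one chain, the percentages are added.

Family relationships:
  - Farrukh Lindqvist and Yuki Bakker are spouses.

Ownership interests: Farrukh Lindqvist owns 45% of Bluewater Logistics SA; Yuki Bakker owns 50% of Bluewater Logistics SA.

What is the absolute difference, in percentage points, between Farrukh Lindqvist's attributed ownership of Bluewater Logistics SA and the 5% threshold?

By spousal attribution (R1), Farrukh Lindqvist is treated as also owning Yuki Bakker's interest in Bluewater Logistics SA, giving 45% + 50% = 95%.
Direct interest in Bluewater Logistics SA: 95%.
95% exceeds the 5% threshold by 90 percentage points.

90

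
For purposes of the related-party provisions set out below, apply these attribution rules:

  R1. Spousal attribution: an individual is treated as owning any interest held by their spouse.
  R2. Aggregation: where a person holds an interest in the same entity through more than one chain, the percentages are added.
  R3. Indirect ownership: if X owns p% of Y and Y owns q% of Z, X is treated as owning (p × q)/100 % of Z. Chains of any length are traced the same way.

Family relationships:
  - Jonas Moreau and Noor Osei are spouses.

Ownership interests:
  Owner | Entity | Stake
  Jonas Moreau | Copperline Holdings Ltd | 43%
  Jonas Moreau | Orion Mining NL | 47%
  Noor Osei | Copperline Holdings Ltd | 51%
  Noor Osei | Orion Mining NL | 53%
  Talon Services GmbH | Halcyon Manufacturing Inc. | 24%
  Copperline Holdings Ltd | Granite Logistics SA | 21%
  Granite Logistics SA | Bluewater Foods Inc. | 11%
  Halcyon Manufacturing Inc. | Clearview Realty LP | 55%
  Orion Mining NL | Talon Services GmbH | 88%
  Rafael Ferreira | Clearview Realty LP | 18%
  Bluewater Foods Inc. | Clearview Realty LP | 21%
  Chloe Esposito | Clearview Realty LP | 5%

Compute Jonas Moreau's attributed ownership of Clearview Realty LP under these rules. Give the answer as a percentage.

12.071994%

By spousal attribution (R1), Jonas Moreau is treated as also owning Noor Osei's interest in Orion Mining NL, giving 47% + 53% = 100%.
By spousal attribution (R1), Jonas Moreau is treated as also owning Noor Osei's interest in Copperline Holdings Ltd, giving 43% + 51% = 94%.
Chain via Orion Mining NL → Talon Services GmbH → Halcyon Manufacturing Inc. (R3): 100% × 88% × 24% × 55% = 11.616% of Clearview Realty LP.
Chain via Copperline Holdings Ltd → Granite Logistics SA → Bluewater Foods Inc. (R3): 94% × 21% × 11% × 21% = 0.455994% of Clearview Realty LP.
Aggregating (R2): 11.616% + 0.455994% = 12.071994%.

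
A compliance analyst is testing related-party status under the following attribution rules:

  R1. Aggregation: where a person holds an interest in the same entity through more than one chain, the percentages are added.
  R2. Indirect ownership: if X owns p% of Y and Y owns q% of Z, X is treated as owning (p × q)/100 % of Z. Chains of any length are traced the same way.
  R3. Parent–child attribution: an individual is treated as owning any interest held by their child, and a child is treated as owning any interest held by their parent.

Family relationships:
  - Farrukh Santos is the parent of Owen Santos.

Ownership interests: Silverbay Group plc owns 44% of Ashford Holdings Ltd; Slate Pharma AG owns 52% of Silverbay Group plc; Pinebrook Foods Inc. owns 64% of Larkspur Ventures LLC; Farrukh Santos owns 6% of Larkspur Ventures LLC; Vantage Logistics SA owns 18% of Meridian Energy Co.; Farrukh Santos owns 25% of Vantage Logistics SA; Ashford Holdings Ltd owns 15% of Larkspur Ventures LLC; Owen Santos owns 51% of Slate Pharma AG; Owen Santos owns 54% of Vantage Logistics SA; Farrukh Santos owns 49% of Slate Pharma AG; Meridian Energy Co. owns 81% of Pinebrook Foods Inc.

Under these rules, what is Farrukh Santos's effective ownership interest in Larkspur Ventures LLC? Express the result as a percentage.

By parent–child attribution (R3), Farrukh Santos is treated as also owning Owen Santos's interest in Slate Pharma AG, giving 49% + 51% = 100%.
By parent–child attribution (R3), Farrukh Santos is treated as also owning Owen Santos's interest in Vantage Logistics SA, giving 25% + 54% = 79%.
Chain via Slate Pharma AG → Silverbay Group plc → Ashford Holdings Ltd (R2): 100% × 52% × 44% × 15% = 3.432% of Larkspur Ventures LLC.
Chain via Vantage Logistics SA → Meridian Energy Co. → Pinebrook Foods Inc. (R2): 79% × 18% × 81% × 64% = 7.371648% of Larkspur Ventures LLC.
Direct interest in Larkspur Ventures LLC: 6%.
Aggregating (R1): 3.432% + 7.371648% + 6% = 16.803648%.

16.803648%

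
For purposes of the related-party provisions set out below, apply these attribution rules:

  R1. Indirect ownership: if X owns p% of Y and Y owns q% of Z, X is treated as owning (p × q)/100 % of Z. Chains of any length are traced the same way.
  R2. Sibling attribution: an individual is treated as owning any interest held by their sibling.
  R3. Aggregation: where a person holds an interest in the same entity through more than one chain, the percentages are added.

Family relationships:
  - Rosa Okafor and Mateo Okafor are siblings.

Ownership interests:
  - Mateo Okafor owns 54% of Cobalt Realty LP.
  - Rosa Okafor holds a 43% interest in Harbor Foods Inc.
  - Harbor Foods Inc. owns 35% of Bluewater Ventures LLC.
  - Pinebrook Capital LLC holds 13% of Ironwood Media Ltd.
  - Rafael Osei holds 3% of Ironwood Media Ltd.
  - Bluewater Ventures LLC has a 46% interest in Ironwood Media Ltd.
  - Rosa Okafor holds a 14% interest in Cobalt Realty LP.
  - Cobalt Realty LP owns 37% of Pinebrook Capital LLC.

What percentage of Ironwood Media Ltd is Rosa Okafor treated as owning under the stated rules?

By sibling attribution (R2), Rosa Okafor is treated as also owning Mateo Okafor's interest in Cobalt Realty LP, giving 14% + 54% = 68%.
Chain via Harbor Foods Inc. → Bluewater Ventures LLC (R1): 43% × 35% × 46% = 6.923% of Ironwood Media Ltd.
Chain via Cobalt Realty LP → Pinebrook Capital LLC (R1): 68% × 37% × 13% = 3.2708% of Ironwood Media Ltd.
Aggregating (R3): 6.923% + 3.2708% = 10.1938%.

10.1938%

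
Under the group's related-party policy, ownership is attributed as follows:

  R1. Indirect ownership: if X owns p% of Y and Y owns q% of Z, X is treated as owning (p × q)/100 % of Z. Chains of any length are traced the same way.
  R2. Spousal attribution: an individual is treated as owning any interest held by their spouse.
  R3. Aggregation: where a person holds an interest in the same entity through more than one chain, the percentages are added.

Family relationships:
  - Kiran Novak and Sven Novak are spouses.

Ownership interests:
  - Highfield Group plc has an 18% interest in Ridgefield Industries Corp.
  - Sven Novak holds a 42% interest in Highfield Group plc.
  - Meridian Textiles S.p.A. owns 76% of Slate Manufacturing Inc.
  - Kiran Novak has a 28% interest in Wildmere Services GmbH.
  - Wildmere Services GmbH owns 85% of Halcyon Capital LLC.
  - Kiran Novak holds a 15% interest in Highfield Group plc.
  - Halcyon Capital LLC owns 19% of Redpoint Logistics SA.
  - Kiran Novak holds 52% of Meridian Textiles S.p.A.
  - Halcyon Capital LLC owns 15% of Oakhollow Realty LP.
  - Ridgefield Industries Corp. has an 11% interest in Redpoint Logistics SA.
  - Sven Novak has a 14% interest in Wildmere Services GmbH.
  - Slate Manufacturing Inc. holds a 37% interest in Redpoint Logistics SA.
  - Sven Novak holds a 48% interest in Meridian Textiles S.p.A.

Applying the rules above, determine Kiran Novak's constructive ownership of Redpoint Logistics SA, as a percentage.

By spousal attribution (R2), Kiran Novak is treated as also owning Sven Novak's interest in Meridian Textiles S.p.A, giving 52% + 48% = 100%.
By spousal attribution (R2), Kiran Novak is treated as also owning Sven Novak's interest in Wildmere Services GmbH, giving 28% + 14% = 42%.
By spousal attribution (R2), Kiran Novak is treated as also owning Sven Novak's interest in Highfield Group plc, giving 15% + 42% = 57%.
Chain via Meridian Textiles S.p.A. → Slate Manufacturing Inc. (R1): 100% × 76% × 37% = 28.12% of Redpoint Logistics SA.
Chain via Wildmere Services GmbH → Halcyon Capital LLC (R1): 42% × 85% × 19% = 6.783% of Redpoint Logistics SA.
Chain via Highfield Group plc → Ridgefield Industries Corp. (R1): 57% × 18% × 11% = 1.1286% of Redpoint Logistics SA.
Aggregating (R3): 28.12% + 6.783% + 1.1286% = 36.0316%.

36.0316%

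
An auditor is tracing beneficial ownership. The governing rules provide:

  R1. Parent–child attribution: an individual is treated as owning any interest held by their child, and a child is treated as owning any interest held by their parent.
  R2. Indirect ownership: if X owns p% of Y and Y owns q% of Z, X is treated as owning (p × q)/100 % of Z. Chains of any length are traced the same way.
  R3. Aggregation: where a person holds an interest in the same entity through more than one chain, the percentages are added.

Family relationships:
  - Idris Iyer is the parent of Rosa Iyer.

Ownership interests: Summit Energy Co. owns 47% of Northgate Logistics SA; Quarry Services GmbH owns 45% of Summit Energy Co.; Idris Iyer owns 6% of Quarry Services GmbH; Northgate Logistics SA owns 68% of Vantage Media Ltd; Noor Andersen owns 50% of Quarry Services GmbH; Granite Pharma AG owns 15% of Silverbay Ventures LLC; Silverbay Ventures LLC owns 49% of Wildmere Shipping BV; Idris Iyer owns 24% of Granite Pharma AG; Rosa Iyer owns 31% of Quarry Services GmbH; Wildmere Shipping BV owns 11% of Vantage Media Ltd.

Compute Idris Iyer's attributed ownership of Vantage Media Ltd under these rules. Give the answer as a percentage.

5.51538%

By parent–child attribution (R1), Idris Iyer is treated as also owning Rosa Iyer's interest in Quarry Services GmbH, giving 6% + 31% = 37%.
Chain via Granite Pharma AG → Silverbay Ventures LLC → Wildmere Shipping BV (R2): 24% × 15% × 49% × 11% = 0.19404% of Vantage Media Ltd.
Chain via Quarry Services GmbH → Summit Energy Co. → Northgate Logistics SA (R2): 37% × 45% × 47% × 68% = 5.32134% of Vantage Media Ltd.
Aggregating (R3): 0.19404% + 5.32134% = 5.51538%.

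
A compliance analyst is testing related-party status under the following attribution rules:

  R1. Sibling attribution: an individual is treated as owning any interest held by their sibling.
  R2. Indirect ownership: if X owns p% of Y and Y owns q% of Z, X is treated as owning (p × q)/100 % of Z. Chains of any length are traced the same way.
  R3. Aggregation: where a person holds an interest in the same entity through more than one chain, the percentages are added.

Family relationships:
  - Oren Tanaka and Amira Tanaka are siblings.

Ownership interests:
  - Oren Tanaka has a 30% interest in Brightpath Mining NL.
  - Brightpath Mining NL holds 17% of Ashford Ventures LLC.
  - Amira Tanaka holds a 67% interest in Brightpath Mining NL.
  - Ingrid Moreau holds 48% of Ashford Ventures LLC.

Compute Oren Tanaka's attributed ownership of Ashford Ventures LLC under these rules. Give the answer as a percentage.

16.49%

By sibling attribution (R1), Oren Tanaka is treated as also owning Amira Tanaka's interest in Brightpath Mining NL, giving 30% + 67% = 97%.
Chain via Brightpath Mining NL (R2): 97% × 17% = 16.49% of Ashford Ventures LLC.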